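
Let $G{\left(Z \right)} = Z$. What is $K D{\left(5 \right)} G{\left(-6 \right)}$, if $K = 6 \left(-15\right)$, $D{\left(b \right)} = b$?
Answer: $2700$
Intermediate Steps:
$K = -90$
$K D{\left(5 \right)} G{\left(-6 \right)} = - 90 \cdot 5 \left(-6\right) = \left(-90\right) \left(-30\right) = 2700$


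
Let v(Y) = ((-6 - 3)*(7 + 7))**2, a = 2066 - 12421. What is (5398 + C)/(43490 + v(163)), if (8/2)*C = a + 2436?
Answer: 13673/237464 ≈ 0.057579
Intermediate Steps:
a = -10355
v(Y) = 15876 (v(Y) = (-9*14)**2 = (-126)**2 = 15876)
C = -7919/4 (C = (-10355 + 2436)/4 = (1/4)*(-7919) = -7919/4 ≈ -1979.8)
(5398 + C)/(43490 + v(163)) = (5398 - 7919/4)/(43490 + 15876) = (13673/4)/59366 = (13673/4)*(1/59366) = 13673/237464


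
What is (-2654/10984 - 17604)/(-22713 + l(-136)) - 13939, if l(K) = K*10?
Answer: -263251913947/18886988 ≈ -13938.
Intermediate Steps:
l(K) = 10*K
(-2654/10984 - 17604)/(-22713 + l(-136)) - 13939 = (-2654/10984 - 17604)/(-22713 + 10*(-136)) - 13939 = (-2654*1/10984 - 17604)/(-22713 - 1360) - 13939 = (-1327/5492 - 17604)/(-24073) - 13939 = -96682495/5492*(-1/24073) - 13939 = 13811785/18886988 - 13939 = -263251913947/18886988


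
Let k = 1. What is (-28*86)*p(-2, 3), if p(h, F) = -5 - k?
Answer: 14448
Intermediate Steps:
p(h, F) = -6 (p(h, F) = -5 - 1*1 = -5 - 1 = -6)
(-28*86)*p(-2, 3) = -28*86*(-6) = -2408*(-6) = 14448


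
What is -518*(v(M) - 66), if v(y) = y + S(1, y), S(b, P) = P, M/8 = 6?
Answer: -15540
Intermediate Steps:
M = 48 (M = 8*6 = 48)
v(y) = 2*y (v(y) = y + y = 2*y)
-518*(v(M) - 66) = -518*(2*48 - 66) = -518*(96 - 66) = -518*30 = -15540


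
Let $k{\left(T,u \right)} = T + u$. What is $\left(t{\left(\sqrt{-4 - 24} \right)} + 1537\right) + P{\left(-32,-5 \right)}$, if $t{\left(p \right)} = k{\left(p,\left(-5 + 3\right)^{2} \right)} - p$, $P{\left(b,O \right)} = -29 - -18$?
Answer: $1530$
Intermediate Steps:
$P{\left(b,O \right)} = -11$ ($P{\left(b,O \right)} = -29 + 18 = -11$)
$t{\left(p \right)} = 4$ ($t{\left(p \right)} = \left(p + \left(-5 + 3\right)^{2}\right) - p = \left(p + \left(-2\right)^{2}\right) - p = \left(p + 4\right) - p = \left(4 + p\right) - p = 4$)
$\left(t{\left(\sqrt{-4 - 24} \right)} + 1537\right) + P{\left(-32,-5 \right)} = \left(4 + 1537\right) - 11 = 1541 - 11 = 1530$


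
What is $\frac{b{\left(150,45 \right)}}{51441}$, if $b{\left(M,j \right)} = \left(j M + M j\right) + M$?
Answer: $\frac{350}{1319} \approx 0.26535$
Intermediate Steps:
$b{\left(M,j \right)} = M + 2 M j$ ($b{\left(M,j \right)} = \left(M j + M j\right) + M = 2 M j + M = M + 2 M j$)
$\frac{b{\left(150,45 \right)}}{51441} = \frac{150 \left(1 + 2 \cdot 45\right)}{51441} = 150 \left(1 + 90\right) \frac{1}{51441} = 150 \cdot 91 \cdot \frac{1}{51441} = 13650 \cdot \frac{1}{51441} = \frac{350}{1319}$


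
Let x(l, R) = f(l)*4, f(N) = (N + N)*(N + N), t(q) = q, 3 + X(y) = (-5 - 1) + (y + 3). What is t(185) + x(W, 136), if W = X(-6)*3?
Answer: 20921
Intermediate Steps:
X(y) = -6 + y (X(y) = -3 + ((-5 - 1) + (y + 3)) = -3 + (-6 + (3 + y)) = -3 + (-3 + y) = -6 + y)
W = -36 (W = (-6 - 6)*3 = -12*3 = -36)
f(N) = 4*N² (f(N) = (2*N)*(2*N) = 4*N²)
x(l, R) = 16*l² (x(l, R) = (4*l²)*4 = 16*l²)
t(185) + x(W, 136) = 185 + 16*(-36)² = 185 + 16*1296 = 185 + 20736 = 20921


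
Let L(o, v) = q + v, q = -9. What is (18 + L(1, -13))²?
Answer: 16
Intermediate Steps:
L(o, v) = -9 + v
(18 + L(1, -13))² = (18 + (-9 - 13))² = (18 - 22)² = (-4)² = 16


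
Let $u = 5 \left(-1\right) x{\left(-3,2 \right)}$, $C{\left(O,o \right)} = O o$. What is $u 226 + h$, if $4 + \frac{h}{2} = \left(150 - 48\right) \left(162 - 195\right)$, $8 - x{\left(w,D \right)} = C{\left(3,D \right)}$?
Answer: $-9000$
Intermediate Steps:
$x{\left(w,D \right)} = 8 - 3 D$
$u = -10$ ($u = 5 \left(-1\right) \left(8 - 6\right) = - 5 \left(8 - 6\right) = \left(-5\right) 2 = -10$)
$h = -6740$ ($h = -8 + 2 \left(150 - 48\right) \left(162 - 195\right) = -8 + 2 \cdot 102 \left(-33\right) = -8 + 2 \left(-3366\right) = -8 - 6732 = -6740$)
$u 226 + h = \left(-10\right) 226 - 6740 = -2260 - 6740 = -9000$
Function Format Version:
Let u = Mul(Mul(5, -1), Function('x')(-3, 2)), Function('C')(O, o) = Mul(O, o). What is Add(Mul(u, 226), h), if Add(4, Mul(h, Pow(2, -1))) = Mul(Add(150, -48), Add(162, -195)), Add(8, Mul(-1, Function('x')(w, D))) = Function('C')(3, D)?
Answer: -9000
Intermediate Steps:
Function('x')(w, D) = Add(8, Mul(-3, D)) (Function('x')(w, D) = Add(8, Mul(-1, Mul(3, D))) = Add(8, Mul(-3, D)))
u = -10 (u = Mul(Mul(5, -1), Add(8, Mul(-3, 2))) = Mul(-5, Add(8, -6)) = Mul(-5, 2) = -10)
h = -6740 (h = Add(-8, Mul(2, Mul(Add(150, -48), Add(162, -195)))) = Add(-8, Mul(2, Mul(102, -33))) = Add(-8, Mul(2, -3366)) = Add(-8, -6732) = -6740)
Add(Mul(u, 226), h) = Add(Mul(-10, 226), -6740) = Add(-2260, -6740) = -9000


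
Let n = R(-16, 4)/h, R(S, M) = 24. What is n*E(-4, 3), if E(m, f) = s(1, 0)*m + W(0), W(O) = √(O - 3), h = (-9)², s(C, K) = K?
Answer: 8*I*√3/27 ≈ 0.5132*I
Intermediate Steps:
h = 81
n = 8/27 (n = 24/81 = 24*(1/81) = 8/27 ≈ 0.29630)
W(O) = √(-3 + O)
E(m, f) = I*√3 (E(m, f) = 0*m + √(-3 + 0) = 0 + √(-3) = 0 + I*√3 = I*√3)
n*E(-4, 3) = 8*(I*√3)/27 = 8*I*√3/27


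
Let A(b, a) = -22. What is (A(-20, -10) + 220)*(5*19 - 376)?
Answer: -55638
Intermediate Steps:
(A(-20, -10) + 220)*(5*19 - 376) = (-22 + 220)*(5*19 - 376) = 198*(95 - 376) = 198*(-281) = -55638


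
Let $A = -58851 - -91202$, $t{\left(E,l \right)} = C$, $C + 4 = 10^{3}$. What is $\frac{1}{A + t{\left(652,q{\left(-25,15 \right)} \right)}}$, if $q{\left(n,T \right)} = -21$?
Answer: $\frac{1}{33347} \approx 2.9988 \cdot 10^{-5}$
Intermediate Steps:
$C = 996$ ($C = -4 + 10^{3} = -4 + 1000 = 996$)
$t{\left(E,l \right)} = 996$
$A = 32351$ ($A = -58851 + 91202 = 32351$)
$\frac{1}{A + t{\left(652,q{\left(-25,15 \right)} \right)}} = \frac{1}{32351 + 996} = \frac{1}{33347}$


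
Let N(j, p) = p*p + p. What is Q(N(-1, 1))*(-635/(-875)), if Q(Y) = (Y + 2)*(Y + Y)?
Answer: 2032/175 ≈ 11.611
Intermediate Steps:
N(j, p) = p + p**2 (N(j, p) = p**2 + p = p + p**2)
Q(Y) = 2*Y*(2 + Y) (Q(Y) = (2 + Y)*(2*Y) = 2*Y*(2 + Y))
Q(N(-1, 1))*(-635/(-875)) = (2*(1*(1 + 1))*(2 + 1*(1 + 1)))*(-635/(-875)) = (2*(1*2)*(2 + 1*2))*(-635*(-1/875)) = (2*2*(2 + 2))*(127/175) = (2*2*4)*(127/175) = 16*(127/175) = 2032/175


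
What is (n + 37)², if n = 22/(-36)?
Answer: 429025/324 ≈ 1324.2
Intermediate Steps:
n = -11/18 (n = 22*(-1/36) = -11/18 ≈ -0.61111)
(n + 37)² = (-11/18 + 37)² = (655/18)² = 429025/324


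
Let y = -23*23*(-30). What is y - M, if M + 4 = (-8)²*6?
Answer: 15490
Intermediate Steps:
y = 15870 (y = -529*(-30) = 15870)
M = 380 (M = -4 + (-8)²*6 = -4 + 64*6 = -4 + 384 = 380)
y - M = 15870 - 1*380 = 15870 - 380 = 15490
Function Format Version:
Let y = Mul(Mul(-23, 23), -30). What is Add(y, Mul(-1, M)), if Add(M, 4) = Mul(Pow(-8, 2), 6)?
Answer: 15490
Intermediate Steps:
y = 15870 (y = Mul(-529, -30) = 15870)
M = 380 (M = Add(-4, Mul(Pow(-8, 2), 6)) = Add(-4, Mul(64, 6)) = Add(-4, 384) = 380)
Add(y, Mul(-1, M)) = Add(15870, Mul(-1, 380)) = Add(15870, -380) = 15490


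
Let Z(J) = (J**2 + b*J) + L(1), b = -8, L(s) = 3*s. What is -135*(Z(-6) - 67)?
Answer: -2700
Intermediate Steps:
Z(J) = 3 + J**2 - 8*J (Z(J) = (J**2 - 8*J) + 3*1 = (J**2 - 8*J) + 3 = 3 + J**2 - 8*J)
-135*(Z(-6) - 67) = -135*((3 + (-6)**2 - 8*(-6)) - 67) = -135*((3 + 36 + 48) - 67) = -135*(87 - 67) = -135*20 = -2700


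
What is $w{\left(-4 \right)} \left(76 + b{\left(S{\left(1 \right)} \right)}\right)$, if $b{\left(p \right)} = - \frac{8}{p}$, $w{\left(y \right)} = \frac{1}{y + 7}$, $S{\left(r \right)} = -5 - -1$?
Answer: $26$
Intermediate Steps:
$S{\left(r \right)} = -4$ ($S{\left(r \right)} = -5 + 1 = -4$)
$w{\left(y \right)} = \frac{1}{7 + y}$
$w{\left(-4 \right)} \left(76 + b{\left(S{\left(1 \right)} \right)}\right) = \frac{76 - \frac{8}{-4}}{7 - 4} = \frac{76 - -2}{3} = \frac{76 + 2}{3} = \frac{1}{3} \cdot 78 = 26$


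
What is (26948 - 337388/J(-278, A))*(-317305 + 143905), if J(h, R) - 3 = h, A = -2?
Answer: -53740738368/11 ≈ -4.8855e+9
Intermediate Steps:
J(h, R) = 3 + h
(26948 - 337388/J(-278, A))*(-317305 + 143905) = (26948 - 337388/(3 - 278))*(-317305 + 143905) = (26948 - 337388/(-275))*(-173400) = (26948 - 337388*(-1/275))*(-173400) = (26948 + 337388/275)*(-173400) = (7748088/275)*(-173400) = -53740738368/11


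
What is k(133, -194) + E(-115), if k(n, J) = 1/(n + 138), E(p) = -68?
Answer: -18427/271 ≈ -67.996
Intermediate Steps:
k(n, J) = 1/(138 + n)
k(133, -194) + E(-115) = 1/(138 + 133) - 68 = 1/271 - 68 = -18427/271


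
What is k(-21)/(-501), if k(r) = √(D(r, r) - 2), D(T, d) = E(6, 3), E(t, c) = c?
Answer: -1/501 ≈ -0.0019960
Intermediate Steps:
D(T, d) = 3
k(r) = 1 (k(r) = √(3 - 2) = √1 = 1)
k(-21)/(-501) = 1/(-501) = 1*(-1/501) = -1/501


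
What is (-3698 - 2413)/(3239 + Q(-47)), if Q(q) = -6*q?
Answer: -873/503 ≈ -1.7356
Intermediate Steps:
(-3698 - 2413)/(3239 + Q(-47)) = (-3698 - 2413)/(3239 - 6*(-47)) = -6111/(3239 + 282) = -6111/3521 = -6111*1/3521 = -873/503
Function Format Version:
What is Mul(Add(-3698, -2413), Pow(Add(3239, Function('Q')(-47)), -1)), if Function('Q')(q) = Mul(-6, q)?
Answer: Rational(-873, 503) ≈ -1.7356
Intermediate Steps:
Mul(Add(-3698, -2413), Pow(Add(3239, Function('Q')(-47)), -1)) = Mul(Add(-3698, -2413), Pow(Add(3239, Mul(-6, -47)), -1)) = Mul(-6111, Pow(Add(3239, 282), -1)) = Mul(-6111, Pow(3521, -1)) = Mul(-6111, Rational(1, 3521)) = Rational(-873, 503)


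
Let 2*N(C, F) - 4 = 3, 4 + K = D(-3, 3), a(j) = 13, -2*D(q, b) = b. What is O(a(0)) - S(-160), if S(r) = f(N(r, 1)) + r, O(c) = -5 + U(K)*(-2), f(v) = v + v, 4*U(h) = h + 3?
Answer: 597/4 ≈ 149.25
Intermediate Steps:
D(q, b) = -b/2
K = -11/2 (K = -4 - ½*3 = -4 - 3/2 = -11/2 ≈ -5.5000)
U(h) = ¾ + h/4 (U(h) = (h + 3)/4 = (3 + h)/4 = ¾ + h/4)
N(C, F) = 7/2 (N(C, F) = 2 + (½)*3 = 2 + 3/2 = 7/2)
f(v) = 2*v
O(c) = -15/4 (O(c) = -5 + (¾ + (¼)*(-11/2))*(-2) = -5 + (¾ - 11/8)*(-2) = -5 - 5/8*(-2) = -5 + 5/4 = -15/4)
S(r) = 7 + r (S(r) = 2*(7/2) + r = 7 + r)
O(a(0)) - S(-160) = -15/4 - (7 - 160) = -15/4 - 1*(-153) = -15/4 + 153 = 597/4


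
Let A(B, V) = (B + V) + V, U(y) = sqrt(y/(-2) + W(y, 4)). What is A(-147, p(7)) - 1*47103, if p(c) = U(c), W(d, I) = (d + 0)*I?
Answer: -47250 + 7*sqrt(2) ≈ -47240.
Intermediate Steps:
W(d, I) = I*d (W(d, I) = d*I = I*d)
U(y) = sqrt(14)*sqrt(y)/2 (U(y) = sqrt(y/(-2) + 4*y) = sqrt(y*(-1/2) + 4*y) = sqrt(-y/2 + 4*y) = sqrt(7*y/2) = sqrt(14)*sqrt(y)/2)
p(c) = sqrt(14)*sqrt(c)/2
A(B, V) = B + 2*V
A(-147, p(7)) - 1*47103 = (-147 + 2*(sqrt(14)*sqrt(7)/2)) - 1*47103 = (-147 + 2*(7*sqrt(2)/2)) - 47103 = (-147 + 7*sqrt(2)) - 47103 = -47250 + 7*sqrt(2)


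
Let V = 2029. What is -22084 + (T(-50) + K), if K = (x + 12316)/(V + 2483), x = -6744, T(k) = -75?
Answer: -24993959/1128 ≈ -22158.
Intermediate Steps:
K = 1393/1128 (K = (-6744 + 12316)/(2029 + 2483) = 5572/4512 = 5572*(1/4512) = 1393/1128 ≈ 1.2349)
-22084 + (T(-50) + K) = -22084 + (-75 + 1393/1128) = -22084 - 83207/1128 = -24993959/1128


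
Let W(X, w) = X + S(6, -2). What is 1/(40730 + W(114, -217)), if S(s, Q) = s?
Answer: 1/40850 ≈ 2.4480e-5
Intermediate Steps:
W(X, w) = 6 + X (W(X, w) = X + 6 = 6 + X)
1/(40730 + W(114, -217)) = 1/(40730 + (6 + 114)) = 1/(40730 + 120) = 1/40850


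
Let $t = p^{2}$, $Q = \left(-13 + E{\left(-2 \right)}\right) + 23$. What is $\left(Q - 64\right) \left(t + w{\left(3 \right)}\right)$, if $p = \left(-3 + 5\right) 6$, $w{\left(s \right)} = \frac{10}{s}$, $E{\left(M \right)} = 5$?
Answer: $- \frac{21658}{3} \approx -7219.3$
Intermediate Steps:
$p = 12$ ($p = 2 \cdot 6 = 12$)
$Q = 15$ ($Q = \left(-13 + 5\right) + 23 = -8 + 23 = 15$)
$t = 144$ ($t = 12^{2} = 144$)
$\left(Q - 64\right) \left(t + w{\left(3 \right)}\right) = \left(15 - 64\right) \left(144 + \frac{10}{3}\right) = - 49 \left(144 + 10 \cdot \frac{1}{3}\right) = - 49 \left(144 + \frac{10}{3}\right) = \left(-49\right) \frac{442}{3} = - \frac{21658}{3}$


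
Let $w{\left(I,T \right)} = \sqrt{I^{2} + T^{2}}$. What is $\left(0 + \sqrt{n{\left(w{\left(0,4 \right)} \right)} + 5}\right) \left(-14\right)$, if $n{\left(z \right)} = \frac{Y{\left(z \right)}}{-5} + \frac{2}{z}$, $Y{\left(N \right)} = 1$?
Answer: $- \frac{7 \sqrt{530}}{5} \approx -32.23$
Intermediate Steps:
$n{\left(z \right)} = - \frac{1}{5} + \frac{2}{z}$ ($n{\left(z \right)} = 1 \frac{1}{-5} + \frac{2}{z} = 1 \left(- \frac{1}{5}\right) + \frac{2}{z} = - \frac{1}{5} + \frac{2}{z}$)
$\left(0 + \sqrt{n{\left(w{\left(0,4 \right)} \right)} + 5}\right) \left(-14\right) = \left(0 + \sqrt{\frac{10 - \sqrt{0^{2} + 4^{2}}}{5 \sqrt{0^{2} + 4^{2}}} + 5}\right) \left(-14\right) = \left(0 + \sqrt{\frac{10 - \sqrt{0 + 16}}{5 \sqrt{0 + 16}} + 5}\right) \left(-14\right) = \left(0 + \sqrt{\frac{10 - \sqrt{16}}{5 \sqrt{16}} + 5}\right) \left(-14\right) = \left(0 + \sqrt{\frac{10 - 4}{5 \cdot 4} + 5}\right) \left(-14\right) = \left(0 + \sqrt{\frac{1}{5} \cdot \frac{1}{4} \left(10 - 4\right) + 5}\right) \left(-14\right) = \left(0 + \sqrt{\frac{1}{5} \cdot \frac{1}{4} \cdot 6 + 5}\right) \left(-14\right) = \left(0 + \sqrt{\frac{3}{10} + 5}\right) \left(-14\right) = \left(0 + \sqrt{\frac{53}{10}}\right) \left(-14\right) = \left(0 + \frac{\sqrt{530}}{10}\right) \left(-14\right) = \frac{\sqrt{530}}{10} \left(-14\right) = - \frac{7 \sqrt{530}}{5}$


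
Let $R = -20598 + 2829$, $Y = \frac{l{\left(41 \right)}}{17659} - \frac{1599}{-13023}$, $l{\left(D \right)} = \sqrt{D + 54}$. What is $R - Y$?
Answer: $- \frac{77135762}{4341} - \frac{\sqrt{95}}{17659} \approx -17769.0$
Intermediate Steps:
$l{\left(D \right)} = \sqrt{54 + D}$
$Y = \frac{533}{4341} + \frac{\sqrt{95}}{17659}$ ($Y = \frac{\sqrt{54 + 41}}{17659} - \frac{1599}{-13023} = \sqrt{95} \cdot \frac{1}{17659} - - \frac{533}{4341} = \frac{\sqrt{95}}{17659} + \frac{533}{4341} = \frac{533}{4341} + \frac{\sqrt{95}}{17659} \approx 0.12333$)
$R = -17769$
$R - Y = -17769 - \left(\frac{533}{4341} + \frac{\sqrt{95}}{17659}\right) = - \frac{77135762}{4341} - \frac{\sqrt{95}}{17659}$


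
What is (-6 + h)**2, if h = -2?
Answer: 64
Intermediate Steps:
(-6 + h)**2 = (-6 - 2)**2 = (-8)**2 = 64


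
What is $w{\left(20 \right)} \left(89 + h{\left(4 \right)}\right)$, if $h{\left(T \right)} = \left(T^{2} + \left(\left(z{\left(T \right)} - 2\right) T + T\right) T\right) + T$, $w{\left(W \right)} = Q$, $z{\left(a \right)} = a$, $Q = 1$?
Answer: $157$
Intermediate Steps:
$w{\left(W \right)} = 1$
$h{\left(T \right)} = T + T^{2} + T \left(T + T \left(-2 + T\right)\right)$ ($h{\left(T \right)} = \left(T^{2} + \left(\left(T - 2\right) T + T\right) T\right) + T = \left(T^{2} + \left(\left(-2 + T\right) T + T\right) T\right) + T = \left(T^{2} + \left(T \left(-2 + T\right) + T\right) T\right) + T = \left(T^{2} + \left(T + T \left(-2 + T\right)\right) T\right) + T = \left(T^{2} + T \left(T + T \left(-2 + T\right)\right)\right) + T = T + T^{2} + T \left(T + T \left(-2 + T\right)\right)$)
$w{\left(20 \right)} \left(89 + h{\left(4 \right)}\right) = 1 \left(89 + \left(4 + 4^{3}\right)\right) = 1 \left(89 + \left(4 + 64\right)\right) = 1 \left(89 + 68\right) = 1 \cdot 157 = 157$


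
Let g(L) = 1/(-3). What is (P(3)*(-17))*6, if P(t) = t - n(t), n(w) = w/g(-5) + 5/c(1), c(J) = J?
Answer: -714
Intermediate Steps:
g(L) = -⅓
n(w) = 5 - 3*w (n(w) = w/(-⅓) + 5/1 = w*(-3) + 5*1 = -3*w + 5 = 5 - 3*w)
P(t) = -5 + 4*t (P(t) = t - (5 - 3*t) = t + (-5 + 3*t) = -5 + 4*t)
(P(3)*(-17))*6 = ((-5 + 4*3)*(-17))*6 = ((-5 + 12)*(-17))*6 = (7*(-17))*6 = -119*6 = -714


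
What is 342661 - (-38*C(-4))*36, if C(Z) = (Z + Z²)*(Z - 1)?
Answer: 260581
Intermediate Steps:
C(Z) = (-1 + Z)*(Z + Z²) (C(Z) = (Z + Z²)*(-1 + Z) = (-1 + Z)*(Z + Z²))
342661 - (-38*C(-4))*36 = 342661 - (-38*((-4)³ - 1*(-4)))*36 = 342661 - (-38*(-64 + 4))*36 = 342661 - (-38*(-60))*36 = 342661 - 2280*36 = 342661 - 1*82080 = 342661 - 82080 = 260581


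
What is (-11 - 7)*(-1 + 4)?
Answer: -54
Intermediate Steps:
(-11 - 7)*(-1 + 4) = -18*3 = -54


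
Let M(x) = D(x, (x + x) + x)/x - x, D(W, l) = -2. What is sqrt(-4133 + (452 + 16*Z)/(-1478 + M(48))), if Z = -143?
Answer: I*sqrt(221694144365)/7325 ≈ 64.279*I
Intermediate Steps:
M(x) = -x - 2/x (M(x) = -2/x - x = -x - 2/x)
sqrt(-4133 + (452 + 16*Z)/(-1478 + M(48))) = sqrt(-4133 + (452 + 16*(-143))/(-1478 + (-1*48 - 2/48))) = sqrt(-4133 + (452 - 2288)/(-1478 + (-48 - 2*1/48))) = sqrt(-4133 - 1836/(-1478 + (-48 - 1/24))) = sqrt(-4133 - 1836/(-1478 - 1153/24)) = sqrt(-4133 - 1836/(-36625/24)) = sqrt(-4133 - 1836*(-24/36625)) = sqrt(-4133 + 44064/36625) = sqrt(-151327061/36625) = I*sqrt(221694144365)/7325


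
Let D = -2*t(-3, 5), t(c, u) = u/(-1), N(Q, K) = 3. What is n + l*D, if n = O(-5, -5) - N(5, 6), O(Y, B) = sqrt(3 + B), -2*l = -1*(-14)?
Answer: -73 + I*sqrt(2) ≈ -73.0 + 1.4142*I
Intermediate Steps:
l = -7 (l = -(-1)*(-14)/2 = -1/2*14 = -7)
t(c, u) = -u (t(c, u) = u*(-1) = -u)
n = -3 + I*sqrt(2) (n = sqrt(3 - 5) - 1*3 = sqrt(-2) - 3 = I*sqrt(2) - 3 = -3 + I*sqrt(2) ≈ -3.0 + 1.4142*I)
D = 10 (D = -(-2)*5 = -2*(-5) = 10)
n + l*D = (-3 + I*sqrt(2)) - 7*10 = (-3 + I*sqrt(2)) - 70 = -73 + I*sqrt(2)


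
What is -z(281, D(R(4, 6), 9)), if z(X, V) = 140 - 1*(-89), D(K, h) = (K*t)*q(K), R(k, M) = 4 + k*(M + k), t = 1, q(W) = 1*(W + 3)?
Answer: -229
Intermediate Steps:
q(W) = 3 + W (q(W) = 1*(3 + W) = 3 + W)
D(K, h) = K*(3 + K) (D(K, h) = (K*1)*(3 + K) = K*(3 + K))
z(X, V) = 229 (z(X, V) = 140 + 89 = 229)
-z(281, D(R(4, 6), 9)) = -1*229 = -229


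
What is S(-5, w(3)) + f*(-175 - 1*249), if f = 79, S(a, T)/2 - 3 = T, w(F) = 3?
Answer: -33484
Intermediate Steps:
S(a, T) = 6 + 2*T
S(-5, w(3)) + f*(-175 - 1*249) = (6 + 2*3) + 79*(-175 - 1*249) = (6 + 6) + 79*(-175 - 249) = 12 + 79*(-424) = 12 - 33496 = -33484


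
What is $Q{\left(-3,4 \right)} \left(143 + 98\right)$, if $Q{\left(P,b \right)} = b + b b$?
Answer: $4820$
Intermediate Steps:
$Q{\left(P,b \right)} = b + b^{2}$
$Q{\left(-3,4 \right)} \left(143 + 98\right) = 4 \left(1 + 4\right) \left(143 + 98\right) = 4 \cdot 5 \cdot 241 = 20 \cdot 241 = 4820$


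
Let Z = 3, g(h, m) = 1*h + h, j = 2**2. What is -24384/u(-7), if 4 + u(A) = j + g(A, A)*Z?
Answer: 4064/7 ≈ 580.57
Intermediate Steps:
j = 4
g(h, m) = 2*h (g(h, m) = h + h = 2*h)
u(A) = 6*A (u(A) = -4 + (4 + (2*A)*3) = -4 + (4 + 6*A) = 6*A)
-24384/u(-7) = -24384/(6*(-7)) = -24384/(-42) = -24384*(-1/42) = 4064/7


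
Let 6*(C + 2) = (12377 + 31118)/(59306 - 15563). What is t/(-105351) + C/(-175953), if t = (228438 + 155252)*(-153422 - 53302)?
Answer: 1220974563855200687737/1621712628469458 ≈ 7.5289e+5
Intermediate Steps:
C = -481421/262458 (C = -2 + ((12377 + 31118)/(59306 - 15563))/6 = -2 + (43495/43743)/6 = -2 + (43495*(1/43743))/6 = -2 + (⅙)*(43495/43743) = -2 + 43495/262458 = -481421/262458 ≈ -1.8343)
t = -79317931560 (t = 383690*(-206724) = -79317931560)
t/(-105351) + C/(-175953) = -79317931560/(-105351) - 481421/262458/(-175953) = -79317931560*(-1/105351) - 481421/262458*(-1/175953) = 26439310520/35117 + 481421/46180272474 = 1220974563855200687737/1621712628469458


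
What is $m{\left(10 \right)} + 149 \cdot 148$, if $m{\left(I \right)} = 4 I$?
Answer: $22092$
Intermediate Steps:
$m{\left(10 \right)} + 149 \cdot 148 = 4 \cdot 10 + 149 \cdot 148 = 40 + 22052 = 22092$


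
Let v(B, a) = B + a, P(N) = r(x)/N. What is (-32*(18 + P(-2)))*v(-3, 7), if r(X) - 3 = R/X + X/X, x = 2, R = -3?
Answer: -2144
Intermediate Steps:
r(X) = 4 - 3/X (r(X) = 3 + (-3/X + X/X) = 3 + (-3/X + 1) = 3 + (1 - 3/X) = 4 - 3/X)
P(N) = 5/(2*N) (P(N) = (4 - 3/2)/N = 5/(2*N))
(-32*(18 + P(-2)))*v(-3, 7) = (-32*(18 + (5/2)/(-2)))*(-3 + 7) = -32*(18 + (5/2)*(-1/2))*4 = -32*(18 - 5/4)*4 = -32*67/4*4 = -536*4 = -2144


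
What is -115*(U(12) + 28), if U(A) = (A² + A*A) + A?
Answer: -37720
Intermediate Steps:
U(A) = A + 2*A² (U(A) = (A² + A²) + A = 2*A² + A = A + 2*A²)
-115*(U(12) + 28) = -115*(12*(1 + 2*12) + 28) = -115*(12*(1 + 24) + 28) = -115*(12*25 + 28) = -115*(300 + 28) = -115*328 = -37720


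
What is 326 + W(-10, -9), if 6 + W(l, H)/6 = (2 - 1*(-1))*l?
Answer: 110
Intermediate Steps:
W(l, H) = -36 + 18*l (W(l, H) = -36 + 6*((2 - 1*(-1))*l) = -36 + 6*((2 + 1)*l) = -36 + 6*(3*l) = -36 + 18*l)
326 + W(-10, -9) = 326 + (-36 + 18*(-10)) = 326 + (-36 - 180) = 326 - 216 = 110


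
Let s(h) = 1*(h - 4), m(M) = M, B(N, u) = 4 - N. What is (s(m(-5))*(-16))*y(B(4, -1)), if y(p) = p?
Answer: 0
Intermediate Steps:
s(h) = -4 + h (s(h) = 1*(-4 + h) = -4 + h)
(s(m(-5))*(-16))*y(B(4, -1)) = ((-4 - 5)*(-16))*(4 - 1*4) = (-9*(-16))*(4 - 4) = 144*0 = 0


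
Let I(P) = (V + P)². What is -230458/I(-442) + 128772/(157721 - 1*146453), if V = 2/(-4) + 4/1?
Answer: 2462641017/240737377 ≈ 10.230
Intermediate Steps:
V = 7/2 (V = 2*(-¼) + 4*1 = -½ + 4 = 7/2 ≈ 3.5000)
I(P) = (7/2 + P)²
-230458/I(-442) + 128772/(157721 - 1*146453) = -230458*4/(7 + 2*(-442))² + 128772/(157721 - 1*146453) = -230458*4/(7 - 884)² + 128772/(157721 - 146453) = -230458/((¼)*(-877)²) + 128772/11268 = -230458/((¼)*769129) + 128772*(1/11268) = -230458/769129/4 + 3577/313 = -230458*4/769129 + 3577/313 = -921832/769129 + 3577/313 = 2462641017/240737377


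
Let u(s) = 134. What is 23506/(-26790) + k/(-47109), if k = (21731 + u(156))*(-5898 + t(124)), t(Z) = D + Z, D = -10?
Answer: 564491312041/210341685 ≈ 2683.7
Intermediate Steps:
t(Z) = -10 + Z
k = -126467160 (k = (21731 + 134)*(-5898 + (-10 + 124)) = 21865*(-5898 + 114) = 21865*(-5784) = -126467160)
23506/(-26790) + k/(-47109) = 23506/(-26790) - 126467160/(-47109) = 23506*(-1/26790) - 126467160*(-1/47109) = -11753/13395 + 42155720/15703 = 564491312041/210341685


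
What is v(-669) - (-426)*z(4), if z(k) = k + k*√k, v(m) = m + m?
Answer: 3774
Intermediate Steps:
v(m) = 2*m
z(k) = k + k^(3/2)
v(-669) - (-426)*z(4) = 2*(-669) - (-426)*(4 + 4^(3/2)) = -1338 - (-426)*(4 + 8) = -1338 - (-426)*12 = -1338 - 1*(-5112) = -1338 + 5112 = 3774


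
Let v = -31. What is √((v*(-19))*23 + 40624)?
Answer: 3*√6019 ≈ 232.75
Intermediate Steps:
√((v*(-19))*23 + 40624) = √(-31*(-19)*23 + 40624) = √(589*23 + 40624) = √(13547 + 40624) = √54171 = 3*√6019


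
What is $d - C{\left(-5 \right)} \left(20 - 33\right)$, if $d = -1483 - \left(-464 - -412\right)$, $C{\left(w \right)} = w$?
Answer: $-1496$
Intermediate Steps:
$d = -1431$ ($d = -1483 - \left(-464 + 412\right) = -1483 - -52 = -1483 + 52 = -1431$)
$d - C{\left(-5 \right)} \left(20 - 33\right) = -1431 - - 5 \left(20 - 33\right) = -1431 - \left(-5\right) \left(-13\right) = -1431 - 65 = -1496$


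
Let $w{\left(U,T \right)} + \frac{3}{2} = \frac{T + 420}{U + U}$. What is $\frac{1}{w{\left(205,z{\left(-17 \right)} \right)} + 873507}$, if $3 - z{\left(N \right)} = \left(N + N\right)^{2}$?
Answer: $\frac{205}{179068261} \approx 1.1448 \cdot 10^{-6}$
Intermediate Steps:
$z{\left(N \right)} = 3 - 4 N^{2}$ ($z{\left(N \right)} = 3 - \left(N + N\right)^{2} = 3 - \left(2 N\right)^{2} = 3 - 4 N^{2}$)
$w{\left(U,T \right)} = - \frac{3}{2} + \frac{420 + T}{2 U}$ ($w{\left(U,T \right)} = - \frac{3}{2} + \frac{T + 420}{U + U} = - \frac{3}{2} + \frac{420 + T}{2 U}$)
$\frac{1}{w{\left(205,z{\left(-17 \right)} \right)} + 873507} = \frac{1}{\frac{420 + \left(3 - 4 \left(-17\right)^{2}\right) - 615}{2 \cdot 205} + 873507} = \frac{1}{\frac{1}{2} \cdot \frac{1}{205} \left(420 + \left(3 - 1156\right) - 615\right) + 873507} = \frac{1}{\frac{1}{2} \cdot \frac{1}{205} \left(420 - 1153 - 615\right) + 873507} = \frac{1}{\frac{1}{2} \cdot \frac{1}{205} \left(-1348\right) + 873507} = \frac{1}{- \frac{674}{205} + 873507} = \frac{1}{\frac{179068261}{205}} = \frac{205}{179068261}$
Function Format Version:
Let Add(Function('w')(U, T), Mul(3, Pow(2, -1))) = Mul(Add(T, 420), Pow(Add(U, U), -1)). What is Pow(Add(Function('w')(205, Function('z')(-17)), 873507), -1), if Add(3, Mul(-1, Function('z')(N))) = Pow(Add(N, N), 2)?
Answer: Rational(205, 179068261) ≈ 1.1448e-6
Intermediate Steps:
Function('z')(N) = Add(3, Mul(-4, Pow(N, 2))) (Function('z')(N) = Add(3, Mul(-1, Pow(Add(N, N), 2))) = Add(3, Mul(-1, Pow(Mul(2, N), 2))) = Add(3, Mul(-1, Mul(4, Pow(N, 2)))) = Add(3, Mul(-4, Pow(N, 2))))
Function('w')(U, T) = Add(Rational(-3, 2), Mul(Rational(1, 2), Pow(U, -1), Add(420, T))) (Function('w')(U, T) = Add(Rational(-3, 2), Mul(Add(T, 420), Pow(Add(U, U), -1))) = Add(Rational(-3, 2), Mul(Add(420, T), Pow(Mul(2, U), -1))) = Add(Rational(-3, 2), Mul(Add(420, T), Mul(Rational(1, 2), Pow(U, -1)))) = Add(Rational(-3, 2), Mul(Rational(1, 2), Pow(U, -1), Add(420, T))))
Pow(Add(Function('w')(205, Function('z')(-17)), 873507), -1) = Pow(Add(Mul(Rational(1, 2), Pow(205, -1), Add(420, Add(3, Mul(-4, Pow(-17, 2))), Mul(-3, 205))), 873507), -1) = Pow(Add(Mul(Rational(1, 2), Rational(1, 205), Add(420, Add(3, Mul(-4, 289)), -615)), 873507), -1) = Pow(Add(Mul(Rational(1, 2), Rational(1, 205), Add(420, Add(3, -1156), -615)), 873507), -1) = Pow(Add(Mul(Rational(1, 2), Rational(1, 205), Add(420, -1153, -615)), 873507), -1) = Pow(Add(Mul(Rational(1, 2), Rational(1, 205), -1348), 873507), -1) = Pow(Add(Rational(-674, 205), 873507), -1) = Pow(Rational(179068261, 205), -1) = Rational(205, 179068261)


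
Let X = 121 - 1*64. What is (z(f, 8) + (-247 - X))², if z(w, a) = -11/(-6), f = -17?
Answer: 3286969/36 ≈ 91305.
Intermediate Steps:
z(w, a) = 11/6 (z(w, a) = -11*(-⅙) = 11/6)
X = 57 (X = 121 - 64 = 57)
(z(f, 8) + (-247 - X))² = (11/6 + (-247 - 1*57))² = (11/6 + (-247 - 57))² = (11/6 - 304)² = (-1813/6)² = 3286969/36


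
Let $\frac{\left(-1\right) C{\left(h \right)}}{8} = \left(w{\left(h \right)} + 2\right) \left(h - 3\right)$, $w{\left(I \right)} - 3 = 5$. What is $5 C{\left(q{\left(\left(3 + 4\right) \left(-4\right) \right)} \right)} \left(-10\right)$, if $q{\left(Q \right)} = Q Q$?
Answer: $3124000$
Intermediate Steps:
$q{\left(Q \right)} = Q^{2}$
$w{\left(I \right)} = 8$ ($w{\left(I \right)} = 3 + 5 = 8$)
$C{\left(h \right)} = 240 - 80 h$ ($C{\left(h \right)} = - 8 \left(8 + 2\right) \left(h - 3\right) = - 8 \cdot 10 \left(-3 + h\right) = - 8 \left(-30 + 10 h\right) = 240 - 80 h$)
$5 C{\left(q{\left(\left(3 + 4\right) \left(-4\right) \right)} \right)} \left(-10\right) = 5 \left(240 - 80 \left(\left(3 + 4\right) \left(-4\right)\right)^{2}\right) \left(-10\right) = 5 \left(240 - 80 \left(7 \left(-4\right)\right)^{2}\right) \left(-10\right) = 5 \left(240 - 80 \left(-28\right)^{2}\right) \left(-10\right) = 5 \left(240 - 62720\right) \left(-10\right) = 5 \left(-62480\right) \left(-10\right) = \left(-312400\right) \left(-10\right) = 3124000$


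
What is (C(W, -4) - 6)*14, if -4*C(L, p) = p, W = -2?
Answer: -70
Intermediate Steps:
C(L, p) = -p/4
(C(W, -4) - 6)*14 = (-1/4*(-4) - 6)*14 = (1 - 6)*14 = -5*14 = -70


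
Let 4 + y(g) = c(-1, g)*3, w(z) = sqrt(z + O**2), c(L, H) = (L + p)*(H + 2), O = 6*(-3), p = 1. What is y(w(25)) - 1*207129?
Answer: -207133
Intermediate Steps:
O = -18
c(L, H) = (1 + L)*(2 + H) (c(L, H) = (L + 1)*(H + 2) = (1 + L)*(2 + H))
w(z) = sqrt(324 + z) (w(z) = sqrt(z + (-18)**2) = sqrt(z + 324) = sqrt(324 + z))
y(g) = -4 (y(g) = -4 + (2 + g + 2*(-1) + g*(-1))*3 = -4 + (2 + g - 2 - g)*3 = -4 + 0*3 = -4 + 0 = -4)
y(w(25)) - 1*207129 = -4 - 1*207129 = -4 - 207129 = -207133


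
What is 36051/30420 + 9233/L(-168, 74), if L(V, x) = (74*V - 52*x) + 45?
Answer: 4058935/6584916 ≈ 0.61640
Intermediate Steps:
L(V, x) = 45 - 52*x + 74*V (L(V, x) = (-52*x + 74*V) + 45 = 45 - 52*x + 74*V)
36051/30420 + 9233/L(-168, 74) = 36051/30420 + 9233/(45 - 52*74 + 74*(-168)) = 36051*(1/30420) + 9233/(45 - 3848 - 12432) = 12017/10140 + 9233/(-16235) = 12017/10140 + 9233*(-1/16235) = 12017/10140 - 9233/16235 = 4058935/6584916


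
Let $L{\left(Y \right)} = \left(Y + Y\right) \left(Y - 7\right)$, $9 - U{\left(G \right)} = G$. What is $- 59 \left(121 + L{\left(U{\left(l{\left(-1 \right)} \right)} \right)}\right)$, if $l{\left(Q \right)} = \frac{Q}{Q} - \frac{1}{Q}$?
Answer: $-7139$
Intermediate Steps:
$l{\left(Q \right)} = 1 - \frac{1}{Q}$
$U{\left(G \right)} = 9 - G$
$L{\left(Y \right)} = 2 Y \left(-7 + Y\right)$
$- 59 \left(121 + L{\left(U{\left(l{\left(-1 \right)} \right)} \right)}\right) = - 59 \left(121 + 2 \left(9 - \frac{-1 - 1}{-1}\right) \left(-7 + \left(9 - \frac{-1 - 1}{-1}\right)\right)\right) = - 59 \left(121 + 2 \left(9 - \left(-1\right) \left(-2\right)\right) \left(-7 + \left(9 - \left(-1\right) \left(-2\right)\right)\right)\right) = - 59 \left(121 + 2 \left(9 - 2\right) \left(-7 + \left(9 - 2\right)\right)\right) = - 59 \left(121 + 2 \cdot 7 \left(-7 + 7\right)\right) = - 59 \left(121 + 2 \cdot 7 \cdot 0\right) = - 59 \left(121 + 0\right) = \left(-59\right) 121 = -7139$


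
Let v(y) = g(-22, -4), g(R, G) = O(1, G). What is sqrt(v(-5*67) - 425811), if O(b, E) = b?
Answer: 7*I*sqrt(8690) ≈ 652.54*I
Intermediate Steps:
g(R, G) = 1
v(y) = 1
sqrt(v(-5*67) - 425811) = sqrt(1 - 425811) = sqrt(-425810) = 7*I*sqrt(8690)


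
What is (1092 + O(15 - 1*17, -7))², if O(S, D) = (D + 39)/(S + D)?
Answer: 95961616/81 ≈ 1.1847e+6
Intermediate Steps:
O(S, D) = (39 + D)/(D + S)
(1092 + O(15 - 1*17, -7))² = (1092 + (39 - 7)/(-7 + (15 - 1*17)))² = (1092 + 32/(-7 + (15 - 17)))² = (1092 + 32/(-7 - 2))² = (1092 + 32/(-9))² = (1092 - ⅑*32)² = (1092 - 32/9)² = (9796/9)² = 95961616/81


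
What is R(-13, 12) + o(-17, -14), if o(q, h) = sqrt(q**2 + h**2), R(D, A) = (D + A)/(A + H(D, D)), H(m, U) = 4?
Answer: -1/16 + sqrt(485) ≈ 21.960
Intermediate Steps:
R(D, A) = (A + D)/(4 + A) (R(D, A) = (D + A)/(A + 4) = (A + D)/(4 + A))
o(q, h) = sqrt(h**2 + q**2)
R(-13, 12) + o(-17, -14) = (12 - 13)/(4 + 12) + sqrt((-14)**2 + (-17)**2) = -1/16 + sqrt(196 + 289) = (1/16)*(-1) + sqrt(485) = -1/16 + sqrt(485)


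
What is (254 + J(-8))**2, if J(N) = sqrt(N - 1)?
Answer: 64507 + 1524*I ≈ 64507.0 + 1524.0*I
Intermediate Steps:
J(N) = sqrt(-1 + N)
(254 + J(-8))**2 = (254 + sqrt(-1 - 8))**2 = (254 + sqrt(-9))**2 = (254 + 3*I)**2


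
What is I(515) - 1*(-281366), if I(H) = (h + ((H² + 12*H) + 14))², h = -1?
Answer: 73668012090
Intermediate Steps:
I(H) = (13 + H² + 12*H)² (I(H) = (-1 + ((H² + 12*H) + 14))² = (-1 + (14 + H² + 12*H))² = (13 + H² + 12*H)²)
I(515) - 1*(-281366) = (13 + 515² + 12*515)² - 1*(-281366) = (13 + 265225 + 6180)² + 281366 = 271418² + 281366 = 73667730724 + 281366 = 73668012090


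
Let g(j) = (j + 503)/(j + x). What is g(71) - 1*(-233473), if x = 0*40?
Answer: 16577157/71 ≈ 2.3348e+5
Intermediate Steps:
x = 0
g(j) = (503 + j)/j (g(j) = (j + 503)/(j + 0) = (503 + j)/j)
g(71) - 1*(-233473) = (503 + 71)/71 - 1*(-233473) = (1/71)*574 + 233473 = 574/71 + 233473 = 16577157/71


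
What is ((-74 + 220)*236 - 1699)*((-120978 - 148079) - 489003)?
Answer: -24831771420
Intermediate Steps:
((-74 + 220)*236 - 1699)*((-120978 - 148079) - 489003) = (146*236 - 1699)*(-269057 - 489003) = (34456 - 1699)*(-758060) = 32757*(-758060) = -24831771420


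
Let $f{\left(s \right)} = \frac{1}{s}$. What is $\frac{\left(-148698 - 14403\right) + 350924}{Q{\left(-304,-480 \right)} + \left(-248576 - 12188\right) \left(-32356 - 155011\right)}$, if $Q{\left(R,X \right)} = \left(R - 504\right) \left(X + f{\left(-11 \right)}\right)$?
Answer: $\frac{2066053}{537448519316} \approx 3.8442 \cdot 10^{-6}$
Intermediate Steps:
$Q{\left(R,X \right)} = \left(-504 + R\right) \left(- \frac{1}{11} + X\right)$ ($Q{\left(R,X \right)} = \left(R - 504\right) \left(X + \frac{1}{-11}\right) = \left(-504 + R\right) \left(X - \frac{1}{11}\right) = \left(-504 + R\right) \left(- \frac{1}{11} + X\right)$)
$\frac{\left(-148698 - 14403\right) + 350924}{Q{\left(-304,-480 \right)} + \left(-248576 - 12188\right) \left(-32356 - 155011\right)} = \frac{\left(-148698 - 14403\right) + 350924}{\left(\frac{504}{11} - -241920 - - \frac{304}{11} - -145920\right) + \left(-248576 - 12188\right) \left(-32356 - 155011\right)} = \frac{-163101 + 350924}{\left(\frac{504}{11} + 241920 + \frac{304}{11} + 145920\right) - -48858568388} = \frac{187823}{\frac{4267048}{11} + 48858568388} = \frac{187823}{\frac{537448519316}{11}} = 187823 \cdot \frac{11}{537448519316} = \frac{2066053}{537448519316}$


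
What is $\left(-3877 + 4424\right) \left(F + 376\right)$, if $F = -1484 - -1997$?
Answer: $486283$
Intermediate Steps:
$F = 513$ ($F = -1484 + 1997 = 513$)
$\left(-3877 + 4424\right) \left(F + 376\right) = \left(-3877 + 4424\right) \left(513 + 376\right) = 547 \cdot 889 = 486283$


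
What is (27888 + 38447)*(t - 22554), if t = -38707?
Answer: -4063748435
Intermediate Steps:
(27888 + 38447)*(t - 22554) = (27888 + 38447)*(-38707 - 22554) = 66335*(-61261) = -4063748435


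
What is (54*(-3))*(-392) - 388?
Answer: 63116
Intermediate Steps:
(54*(-3))*(-392) - 388 = -162*(-392) - 388 = 63504 - 388 = 63116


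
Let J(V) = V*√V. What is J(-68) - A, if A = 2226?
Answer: -2226 - 136*I*√17 ≈ -2226.0 - 560.74*I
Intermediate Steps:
J(V) = V^(3/2)
J(-68) - A = (-68)^(3/2) - 1*2226 = -136*I*√17 - 2226 = -2226 - 136*I*√17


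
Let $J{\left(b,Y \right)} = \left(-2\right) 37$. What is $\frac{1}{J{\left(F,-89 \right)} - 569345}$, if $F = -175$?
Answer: $- \frac{1}{569419} \approx -1.7562 \cdot 10^{-6}$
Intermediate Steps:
$J{\left(b,Y \right)} = -74$
$\frac{1}{J{\left(F,-89 \right)} - 569345} = \frac{1}{-74 - 569345} = \frac{1}{-569419} = - \frac{1}{569419}$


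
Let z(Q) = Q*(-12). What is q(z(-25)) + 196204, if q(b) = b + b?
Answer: 196804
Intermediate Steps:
z(Q) = -12*Q
q(b) = 2*b
q(z(-25)) + 196204 = 2*(-12*(-25)) + 196204 = 2*300 + 196204 = 600 + 196204 = 196804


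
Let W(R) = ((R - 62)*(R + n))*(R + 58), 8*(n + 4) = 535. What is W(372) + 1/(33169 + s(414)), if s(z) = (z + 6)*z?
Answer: 24004779671077/414098 ≈ 5.7969e+7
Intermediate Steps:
n = 503/8 (n = -4 + (1/8)*535 = -4 + 535/8 = 503/8 ≈ 62.875)
s(z) = z*(6 + z) (s(z) = (6 + z)*z = z*(6 + z))
W(R) = (-62 + R)*(58 + R)*(503/8 + R) (W(R) = ((R - 62)*(R + 503/8))*(R + 58) = ((-62 + R)*(503/8 + R))*(58 + R) = (-62 + R)*(58 + R)*(503/8 + R))
W(372) + 1/(33169 + s(414)) = (-452197/2 + 372**3 - 7695/2*372 + (471/8)*372**2) + 1/(33169 + 414*(6 + 414)) = (-452197/2 + 51478848 - 1431270 + (471/8)*138384) + 1/(33169 + 414*420) = (-452197/2 + 51478848 - 1431270 + 8147358) + 1/(33169 + 173880) = 115937675/2 + 1/207049 = 24004779671077/414098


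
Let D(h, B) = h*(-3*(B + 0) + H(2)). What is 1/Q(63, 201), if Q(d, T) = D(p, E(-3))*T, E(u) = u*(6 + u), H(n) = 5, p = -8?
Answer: -1/51456 ≈ -1.9434e-5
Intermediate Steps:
D(h, B) = h*(5 - 3*B) (D(h, B) = h*(-3*(B + 0) + 5) = h*(-3*B + 5) = h*(5 - 3*B))
Q(d, T) = -256*T (Q(d, T) = (-8*(5 - (-9)*(6 - 3)))*T = (-8*(5 - (-9)*3))*T = (-8*(5 - 3*(-9)))*T = (-8*(5 + 27))*T = (-8*32)*T = -256*T)
1/Q(63, 201) = 1/(-256*201) = 1/(-51456) = -1/51456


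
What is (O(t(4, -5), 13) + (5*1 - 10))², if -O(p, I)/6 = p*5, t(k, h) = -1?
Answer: 625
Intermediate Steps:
O(p, I) = -30*p (O(p, I) = -6*p*5 = -30*p)
(O(t(4, -5), 13) + (5*1 - 10))² = (-30*(-1) + (5*1 - 10))² = (30 + (5 - 10))² = (30 - 5)² = 25² = 625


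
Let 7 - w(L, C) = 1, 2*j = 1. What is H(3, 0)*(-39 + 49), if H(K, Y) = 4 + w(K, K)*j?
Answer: 70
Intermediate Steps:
j = 1/2 (j = (1/2)*1 = 1/2 ≈ 0.50000)
w(L, C) = 6 (w(L, C) = 7 - 1*1 = 7 - 1 = 6)
H(K, Y) = 7 (H(K, Y) = 4 + 6*(1/2) = 4 + 3 = 7)
H(3, 0)*(-39 + 49) = 7*(-39 + 49) = 7*10 = 70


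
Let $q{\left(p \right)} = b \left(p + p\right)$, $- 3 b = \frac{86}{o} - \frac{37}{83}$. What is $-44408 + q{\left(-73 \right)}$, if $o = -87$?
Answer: $- \frac{963522626}{21663} \approx -44478.0$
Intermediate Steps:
$b = \frac{10357}{21663}$ ($b = - \frac{\frac{86}{-87} - \frac{37}{83}}{3} = - \frac{86 \left(- \frac{1}{87}\right) - \frac{37}{83}}{3} = - \frac{- \frac{86}{87} - \frac{37}{83}}{3} = \left(- \frac{1}{3}\right) \left(- \frac{10357}{7221}\right) = \frac{10357}{21663} \approx 0.4781$)
$q{\left(p \right)} = \frac{20714 p}{21663}$ ($q{\left(p \right)} = \frac{10357 \left(p + p\right)}{21663} = \frac{10357 \cdot 2 p}{21663} = \frac{20714 p}{21663}$)
$-44408 + q{\left(-73 \right)} = -44408 + \frac{20714}{21663} \left(-73\right) = -44408 - \frac{1512122}{21663} = - \frac{963522626}{21663}$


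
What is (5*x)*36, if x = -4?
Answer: -720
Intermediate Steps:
(5*x)*36 = (5*(-4))*36 = -20*36 = -720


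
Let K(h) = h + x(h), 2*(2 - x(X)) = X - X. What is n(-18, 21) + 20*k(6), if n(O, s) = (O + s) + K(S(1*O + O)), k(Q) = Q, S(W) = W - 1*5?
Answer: 84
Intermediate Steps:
S(W) = -5 + W (S(W) = W - 5 = -5 + W)
x(X) = 2 (x(X) = 2 - (X - X)/2 = 2 - ½*0 = 2 + 0 = 2)
K(h) = 2 + h (K(h) = h + 2 = 2 + h)
n(O, s) = -3 + s + 3*O (n(O, s) = (O + s) + (2 + (-5 + (1*O + O))) = (O + s) + (2 + (-5 + (O + O))) = (O + s) + (2 + (-5 + 2*O)) = (O + s) + (-3 + 2*O) = -3 + s + 3*O)
n(-18, 21) + 20*k(6) = (-3 + 21 + 3*(-18)) + 20*6 = (-3 + 21 - 54) + 120 = -36 + 120 = 84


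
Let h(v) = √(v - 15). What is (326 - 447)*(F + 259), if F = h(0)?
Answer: -31339 - 121*I*√15 ≈ -31339.0 - 468.63*I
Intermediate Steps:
h(v) = √(-15 + v)
F = I*√15 (F = √(-15 + 0) = √(-15) = I*√15 ≈ 3.873*I)
(326 - 447)*(F + 259) = (326 - 447)*(I*√15 + 259) = -121*(259 + I*√15) = -31339 - 121*I*√15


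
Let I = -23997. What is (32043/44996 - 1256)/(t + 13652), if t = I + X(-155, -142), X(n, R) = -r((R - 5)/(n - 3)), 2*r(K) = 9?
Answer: 56482933/465686102 ≈ 0.12129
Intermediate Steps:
r(K) = 9/2 (r(K) = (½)*9 = 9/2)
X(n, R) = -9/2 (X(n, R) = -1*9/2 = -9/2)
t = -48003/2 (t = -23997 - 9/2 = -48003/2 ≈ -24002.)
(32043/44996 - 1256)/(t + 13652) = (32043/44996 - 1256)/(-48003/2 + 13652) = (32043*(1/44996) - 1256)/(-20699/2) = (32043/44996 - 1256)*(-2/20699) = -56482933/44996*(-2/20699) = 56482933/465686102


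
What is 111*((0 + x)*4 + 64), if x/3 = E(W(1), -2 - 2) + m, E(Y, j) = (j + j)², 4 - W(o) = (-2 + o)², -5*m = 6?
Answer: 453768/5 ≈ 90754.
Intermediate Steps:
m = -6/5 (m = -⅕*6 = -6/5 ≈ -1.2000)
W(o) = 4 - (-2 + o)²
E(Y, j) = 4*j² (E(Y, j) = (2*j)² = 4*j²)
x = 942/5 (x = 3*(4*(-2 - 2)² - 6/5) = 3*(4*(-4)² - 6/5) = 3*(4*16 - 6/5) = 3*(64 - 6/5) = 3*(314/5) = 942/5 ≈ 188.40)
111*((0 + x)*4 + 64) = 111*((0 + 942/5)*4 + 64) = 111*((942/5)*4 + 64) = 111*(3768/5 + 64) = 111*(4088/5) = 453768/5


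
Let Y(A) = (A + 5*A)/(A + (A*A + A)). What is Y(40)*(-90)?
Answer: -90/7 ≈ -12.857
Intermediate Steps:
Y(A) = 6*A/(A² + 2*A) (Y(A) = (6*A)/(A + (A² + A)) = (6*A)/(A + (A + A²)) = (6*A)/(A² + 2*A) = 6*A/(A² + 2*A))
Y(40)*(-90) = (6/(2 + 40))*(-90) = (6/42)*(-90) = (6*(1/42))*(-90) = (⅐)*(-90) = -90/7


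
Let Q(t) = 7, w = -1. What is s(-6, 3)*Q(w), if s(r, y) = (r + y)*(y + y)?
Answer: -126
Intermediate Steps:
s(r, y) = 2*y*(r + y) (s(r, y) = (r + y)*(2*y) = 2*y*(r + y))
s(-6, 3)*Q(w) = (2*3*(-6 + 3))*7 = (2*3*(-3))*7 = -18*7 = -126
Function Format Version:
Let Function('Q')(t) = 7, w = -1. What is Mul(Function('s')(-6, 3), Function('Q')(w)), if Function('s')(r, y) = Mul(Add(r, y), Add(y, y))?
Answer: -126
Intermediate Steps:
Function('s')(r, y) = Mul(2, y, Add(r, y)) (Function('s')(r, y) = Mul(Add(r, y), Mul(2, y)) = Mul(2, y, Add(r, y)))
Mul(Function('s')(-6, 3), Function('Q')(w)) = Mul(Mul(2, 3, Add(-6, 3)), 7) = Mul(Mul(2, 3, -3), 7) = Mul(-18, 7) = -126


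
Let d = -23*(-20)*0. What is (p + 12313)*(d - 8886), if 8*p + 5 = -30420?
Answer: -302474997/4 ≈ -7.5619e+7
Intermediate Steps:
d = 0 (d = 460*0 = 0)
p = -30425/8 (p = -5/8 + (⅛)*(-30420) = -5/8 - 7605/2 = -30425/8 ≈ -3803.1)
(p + 12313)*(d - 8886) = (-30425/8 + 12313)*(0 - 8886) = (68079/8)*(-8886) = -302474997/4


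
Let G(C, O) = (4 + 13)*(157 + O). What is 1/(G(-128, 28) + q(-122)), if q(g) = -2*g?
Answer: 1/3389 ≈ 0.00029507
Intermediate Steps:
G(C, O) = 2669 + 17*O (G(C, O) = 17*(157 + O) = 2669 + 17*O)
1/(G(-128, 28) + q(-122)) = 1/((2669 + 17*28) - 2*(-122)) = 1/((2669 + 476) + 244) = 1/(3145 + 244) = 1/3389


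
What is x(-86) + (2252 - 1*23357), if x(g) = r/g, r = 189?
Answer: -1815219/86 ≈ -21107.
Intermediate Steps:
x(g) = 189/g
x(-86) + (2252 - 1*23357) = 189/(-86) + (2252 - 1*23357) = 189*(-1/86) + (2252 - 23357) = -189/86 - 21105 = -1815219/86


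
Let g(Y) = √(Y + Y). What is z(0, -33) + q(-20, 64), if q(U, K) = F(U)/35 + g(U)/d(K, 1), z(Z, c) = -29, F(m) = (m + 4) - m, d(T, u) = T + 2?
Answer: -1011/35 + I*√10/33 ≈ -28.886 + 0.095827*I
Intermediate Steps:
d(T, u) = 2 + T
F(m) = 4 (F(m) = (4 + m) - m = 4)
g(Y) = √2*√Y (g(Y) = √(2*Y) = √2*√Y)
q(U, K) = 4/35 + √2*√U/(2 + K) (q(U, K) = 4/35 + (√2*√U)/(2 + K) = 4*(1/35) + √2*√U/(2 + K) = 4/35 + √2*√U/(2 + K))
z(0, -33) + q(-20, 64) = -29 + (8 + 4*64 + 35*√2*√(-20))/(35*(2 + 64)) = -29 + (1/35)*(8 + 256 + 35*√2*(2*I*√5))/66 = -29 + (1/35)*(1/66)*(8 + 256 + 70*I*√10) = -29 + (1/35)*(1/66)*(264 + 70*I*√10) = -29 + (4/35 + I*√10/33) = -1011/35 + I*√10/33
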